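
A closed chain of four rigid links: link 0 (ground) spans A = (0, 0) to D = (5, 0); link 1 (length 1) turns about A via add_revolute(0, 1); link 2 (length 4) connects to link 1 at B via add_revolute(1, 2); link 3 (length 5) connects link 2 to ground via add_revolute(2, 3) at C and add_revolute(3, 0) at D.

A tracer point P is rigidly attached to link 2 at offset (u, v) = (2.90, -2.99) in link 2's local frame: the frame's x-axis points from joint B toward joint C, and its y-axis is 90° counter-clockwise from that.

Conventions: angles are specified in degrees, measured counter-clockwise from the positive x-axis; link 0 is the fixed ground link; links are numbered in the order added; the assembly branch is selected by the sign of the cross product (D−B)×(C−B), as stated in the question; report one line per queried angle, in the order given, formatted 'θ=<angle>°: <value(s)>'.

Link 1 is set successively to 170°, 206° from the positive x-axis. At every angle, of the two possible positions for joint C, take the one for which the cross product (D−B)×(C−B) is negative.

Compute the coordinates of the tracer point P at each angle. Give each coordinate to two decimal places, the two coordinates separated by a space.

A=(0,0), D=(5.00,0)
θ=170°: B = A + 1.00·(cos170°, sin170°) = (-0.9848, 0.1736)
θ=170°: |BD| = 5.9873
θ=170°: circle(B,4.00) ∩ circle(D,5.00): a=2.2421, h=3.3126
θ=170°:   candidates: C₊=(1.3524,3.4198) cross=19.833; C₋=(1.1603,-3.2026) cross=-19.833
θ=170°:   branch - wants cross < 0 → take C=(1.1603,-3.2026) (cross=-19.833)
θ=170°: ex = (C−B)/|BC| = (0.5363,-0.8440); ey = (0.8440,0.5363)
θ=170°: P = B + 2.90·ex + -2.99·ey = (-1.9533,-3.8775)
θ=206°: B = A + 1.00·(cos206°, sin206°) = (-0.8988, -0.4384)
θ=206°: |BD| = 5.9151
θ=206°: circle(B,4.00) ∩ circle(D,5.00): a=2.1968, h=3.3428
θ=206°:   candidates: C₊=(1.0442,3.0580) cross=19.773; C₋=(1.5397,-3.6092) cross=-19.773
θ=206°:   branch - wants cross < 0 → take C=(1.5397,-3.6092) (cross=-19.773)
θ=206°: ex = (C−B)/|BC| = (0.6096,-0.7927); ey = (0.7927,0.6096)
θ=206°: P = B + 2.90·ex + -2.99·ey = (-1.5011,-4.5599)

θ=170°: -1.95 -3.88
θ=206°: -1.50 -4.56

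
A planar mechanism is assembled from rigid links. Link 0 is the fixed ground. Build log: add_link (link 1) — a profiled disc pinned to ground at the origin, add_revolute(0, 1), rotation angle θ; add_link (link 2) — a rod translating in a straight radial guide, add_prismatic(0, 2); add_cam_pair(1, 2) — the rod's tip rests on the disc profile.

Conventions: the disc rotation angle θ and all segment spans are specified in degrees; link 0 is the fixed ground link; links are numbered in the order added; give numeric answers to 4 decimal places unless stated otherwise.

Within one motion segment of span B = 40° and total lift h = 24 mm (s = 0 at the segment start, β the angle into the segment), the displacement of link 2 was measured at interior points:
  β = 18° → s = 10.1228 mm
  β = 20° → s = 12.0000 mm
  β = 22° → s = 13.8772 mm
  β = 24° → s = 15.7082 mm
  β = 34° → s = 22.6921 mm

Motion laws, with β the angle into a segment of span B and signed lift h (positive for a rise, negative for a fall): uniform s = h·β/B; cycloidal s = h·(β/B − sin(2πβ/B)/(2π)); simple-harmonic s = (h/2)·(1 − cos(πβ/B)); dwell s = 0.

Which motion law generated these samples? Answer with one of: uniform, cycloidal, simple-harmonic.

candidates at β/B = r: uniform s = h·r (linear in β); cycloidal s = h·(r − sin(2πr)/(2π)); simple-harmonic s = (h/2)(1 − cos(πr))
β=18°: printed 10.1228 | uniform 10.8000, cycloidal 9.6196, simple-harmonic 10.1228
β=20°: printed 12.0000 | uniform 12.0000, cycloidal 12.0000, simple-harmonic 12.0000
β=22°: printed 13.8772 | uniform 13.2000, cycloidal 14.3804, simple-harmonic 13.8772
β=24°: printed 15.7082 | uniform 14.4000, cycloidal 16.6452, simple-harmonic 15.7082
β=34°: printed 22.6921 | uniform 20.4000, cycloidal 23.4902, simple-harmonic 22.6921
only one law matches every sample → simple-harmonic

simple-harmonic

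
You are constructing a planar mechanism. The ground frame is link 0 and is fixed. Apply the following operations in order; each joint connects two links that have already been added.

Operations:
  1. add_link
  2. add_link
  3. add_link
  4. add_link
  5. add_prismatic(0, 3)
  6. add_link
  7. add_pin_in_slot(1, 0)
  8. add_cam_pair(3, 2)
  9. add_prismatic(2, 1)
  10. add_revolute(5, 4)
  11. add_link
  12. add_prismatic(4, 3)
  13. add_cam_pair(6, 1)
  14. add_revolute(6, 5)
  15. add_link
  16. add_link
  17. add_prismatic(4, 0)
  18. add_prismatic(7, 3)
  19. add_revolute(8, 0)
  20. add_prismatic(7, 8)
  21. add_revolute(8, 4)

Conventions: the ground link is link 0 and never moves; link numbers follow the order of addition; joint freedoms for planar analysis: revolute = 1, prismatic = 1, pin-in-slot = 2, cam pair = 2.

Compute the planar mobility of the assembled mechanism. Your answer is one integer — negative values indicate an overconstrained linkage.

(L,J1,J2)=(1,0,0); link0 fixed
link1: (2,0,0)
link2: (3,0,0)
link3: (4,0,0)
link4: (5,0,0)
P 0-3 [J1]: (5,1,0)
link5: (6,1,0)
PS 1-0 [J2]: (6,1,1)
C 3-2 [J2]: (6,1,2)
P 2-1 [J1]: (6,2,2)
R 5-4 [J1]: (6,3,2)
link6: (7,3,2)
P 4-3 [J1]: (7,4,2)
C 6-1 [J2]: (7,4,3)
R 6-5 [J1]: (7,5,3)
link7: (8,5,3)
link8: (9,5,3)
P 4-0 [J1]: (9,6,3)
P 7-3 [J1]: (9,7,3)
R 8-0 [J1]: (9,8,3)
P 7-8 [J1]: (9,9,3)
R 8-4 [J1]: (9,10,3)
Grübler: 3·8 − 2·10 − 3 = 1

M = 1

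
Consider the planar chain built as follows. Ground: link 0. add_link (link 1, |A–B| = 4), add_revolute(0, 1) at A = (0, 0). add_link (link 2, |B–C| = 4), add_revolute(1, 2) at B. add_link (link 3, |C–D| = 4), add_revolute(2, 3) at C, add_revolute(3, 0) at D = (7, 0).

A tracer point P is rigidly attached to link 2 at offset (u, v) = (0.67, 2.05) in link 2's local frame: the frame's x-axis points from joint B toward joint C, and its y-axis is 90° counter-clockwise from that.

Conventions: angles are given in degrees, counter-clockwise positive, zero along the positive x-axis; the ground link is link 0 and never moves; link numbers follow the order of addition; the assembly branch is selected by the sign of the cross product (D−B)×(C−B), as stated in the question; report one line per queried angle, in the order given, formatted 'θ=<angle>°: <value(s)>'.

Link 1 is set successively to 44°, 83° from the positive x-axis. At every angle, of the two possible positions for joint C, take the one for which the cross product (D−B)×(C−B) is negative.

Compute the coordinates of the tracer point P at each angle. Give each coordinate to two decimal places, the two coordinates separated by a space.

A=(0,0), D=(7.00,0)
θ=44°: B = A + 4.00·(cos44°, sin44°) = (2.8774, 2.7786)
θ=44°: |BD| = 4.9716
θ=44°: circle(B,4.00) ∩ circle(D,4.00): a=2.4858, h=3.1338
θ=44°:   candidates: C₊=(6.6902,3.9880) cross=15.580; C₋=(3.1872,-1.2093) cross=-15.580
θ=44°:   branch - wants cross < 0 → take C=(3.1872,-1.2093) (cross=-15.580)
θ=44°: ex = (C−B)/|BC| = (0.0775,-0.9970); ey = (0.9970,0.0775)
θ=44°: P = B + 0.67·ex + 2.05·ey = (4.9731,2.2694)
θ=83°: B = A + 4.00·(cos83°, sin83°) = (0.4875, 3.9702)
θ=83°: |BD| = 7.6273
θ=83°: circle(B,4.00) ∩ circle(D,4.00): a=3.8136, h=1.2067
θ=83°:   candidates: C₊=(4.3719,3.0154) cross=9.204; C₋=(3.1156,0.9547) cross=-9.204
θ=83°:   branch - wants cross < 0 → take C=(3.1156,0.9547) (cross=-9.204)
θ=83°: ex = (C−B)/|BC| = (0.6570,-0.7539); ey = (0.7539,0.6570)
θ=83°: P = B + 0.67·ex + 2.05·ey = (2.4731,4.8120)

θ=44°: 4.97 2.27
θ=83°: 2.47 4.81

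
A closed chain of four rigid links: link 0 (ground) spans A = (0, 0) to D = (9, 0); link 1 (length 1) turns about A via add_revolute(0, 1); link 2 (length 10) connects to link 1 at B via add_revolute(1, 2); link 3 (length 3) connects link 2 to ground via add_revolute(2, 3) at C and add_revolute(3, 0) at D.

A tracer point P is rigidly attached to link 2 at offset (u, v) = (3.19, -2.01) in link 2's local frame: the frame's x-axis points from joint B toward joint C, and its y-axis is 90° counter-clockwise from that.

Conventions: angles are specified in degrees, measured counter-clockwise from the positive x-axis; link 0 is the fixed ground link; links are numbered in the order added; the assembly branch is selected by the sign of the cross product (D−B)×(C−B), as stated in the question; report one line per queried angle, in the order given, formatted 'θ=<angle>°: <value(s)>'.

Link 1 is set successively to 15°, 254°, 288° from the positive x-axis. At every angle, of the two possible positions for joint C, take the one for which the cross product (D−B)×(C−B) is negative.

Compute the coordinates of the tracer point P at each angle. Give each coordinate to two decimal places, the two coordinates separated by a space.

A=(0,0), D=(9.00,0)
θ=15°: B = A + 1.00·(cos15°, sin15°) = (0.9659, 0.2588)
θ=15°: |BD| = 8.0382
θ=15°: circle(B,10.00) ∩ circle(D,3.00): a=9.6796, h=2.5112
θ=15°:   candidates: C₊=(10.7213,2.4570) cross=20.186; C₋=(10.5596,-2.5627) cross=-20.186
θ=15°:   branch - wants cross < 0 → take C=(10.5596,-2.5627) (cross=-20.186)
θ=15°: ex = (C−B)/|BC| = (0.9594,-0.2822); ey = (0.2822,0.9594)
θ=15°: P = B + 3.19·ex + -2.01·ey = (3.4592,-2.5696)
θ=254°: B = A + 1.00·(cos254°, sin254°) = (-0.2756, -0.9613)
θ=254°: |BD| = 9.3253
θ=254°: circle(B,10.00) ∩ circle(D,3.00): a=9.5418, h=2.9922
θ=254°:   candidates: C₊=(8.9069,2.9986) cross=27.903; C₋=(9.5238,-2.9539) cross=-27.903
θ=254°:   branch - wants cross < 0 → take C=(9.5238,-2.9539) (cross=-27.903)
θ=254°: ex = (C−B)/|BC| = (0.9799,-0.1993); ey = (0.1993,0.9799)
θ=254°: P = B + 3.19·ex + -2.01·ey = (2.4499,-3.5666)
θ=288°: B = A + 1.00·(cos288°, sin288°) = (0.3090, -0.9511)
θ=288°: |BD| = 8.7429
θ=288°: circle(B,10.00) ∩ circle(D,3.00): a=9.5757, h=2.8821
θ=288°:   candidates: C₊=(9.5144,2.9556) cross=25.198; C₋=(10.1414,-2.7744) cross=-25.198
θ=288°:   branch - wants cross < 0 → take C=(10.1414,-2.7744) (cross=-25.198)
θ=288°: ex = (C−B)/|BC| = (0.9832,-0.1823); ey = (0.1823,0.9832)
θ=288°: P = B + 3.19·ex + -2.01·ey = (3.0791,-3.5090)

θ=15°: 3.46 -2.57
θ=254°: 2.45 -3.57
θ=288°: 3.08 -3.51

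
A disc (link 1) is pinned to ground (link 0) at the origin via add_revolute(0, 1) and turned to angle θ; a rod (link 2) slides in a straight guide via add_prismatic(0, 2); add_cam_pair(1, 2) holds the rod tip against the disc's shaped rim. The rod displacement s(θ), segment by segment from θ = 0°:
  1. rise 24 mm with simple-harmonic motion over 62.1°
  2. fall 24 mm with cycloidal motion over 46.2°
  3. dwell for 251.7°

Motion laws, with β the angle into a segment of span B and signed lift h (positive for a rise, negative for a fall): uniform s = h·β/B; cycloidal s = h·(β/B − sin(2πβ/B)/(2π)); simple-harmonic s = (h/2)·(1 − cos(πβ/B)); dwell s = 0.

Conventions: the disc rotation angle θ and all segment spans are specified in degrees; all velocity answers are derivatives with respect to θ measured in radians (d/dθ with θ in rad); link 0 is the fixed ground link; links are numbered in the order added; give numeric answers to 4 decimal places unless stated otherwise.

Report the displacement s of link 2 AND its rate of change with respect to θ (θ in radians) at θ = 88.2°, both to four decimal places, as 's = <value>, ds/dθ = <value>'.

segment 1 (0° to 62.1°, simple-harmonic, h = 24) is passed completely: s = 0.0000 + (24) = 24.0000
θ = 88.2° falls in segment 2 (62.1° to 108.3°, cycloidal, h = -24): β = 88.2 − 62.1 = 26.1°, B = 46.2°; Δs = -24·(0.5649 − sin(2π·0.5649)/(2π)) = -15.0740; s = 24.0000 − 15.0740 = 8.9260
velocity in seg [62.1°–108.3°] (cycloidal), θ in radians: β = 26.1° = 0.4555 rad, B = 46.2° = 0.8063 rad; ds/dθ = (h/B)(1 − cos(2πβ/B)) = ((-24)/0.8063)(1 − cos(2π·0.5649)) = -57.084948 mm/rad

s = 8.9260, ds/dθ = -57.0849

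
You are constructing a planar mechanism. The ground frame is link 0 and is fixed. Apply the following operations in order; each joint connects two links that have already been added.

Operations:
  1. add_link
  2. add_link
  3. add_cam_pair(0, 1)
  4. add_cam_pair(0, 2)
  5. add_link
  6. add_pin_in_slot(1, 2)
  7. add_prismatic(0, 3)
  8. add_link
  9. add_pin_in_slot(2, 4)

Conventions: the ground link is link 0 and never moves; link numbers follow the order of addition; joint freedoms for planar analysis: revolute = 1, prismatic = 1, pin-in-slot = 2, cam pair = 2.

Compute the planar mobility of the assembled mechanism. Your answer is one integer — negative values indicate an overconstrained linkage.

ground; <1,0,0>
#1 <2,0,0>
#2 <3,0,0>
C:0↔1 J2 <3,0,1>
C:0↔2 J2 <3,0,2>
#3 <4,0,2>
PS:1↔2 J2 <4,0,3>
P:0↔3 J1 <4,1,3>
#4 <5,1,3>
PS:2↔4 J2 <5,1,4>
3×4 − 2×1 − 1×4 = 6

M = 6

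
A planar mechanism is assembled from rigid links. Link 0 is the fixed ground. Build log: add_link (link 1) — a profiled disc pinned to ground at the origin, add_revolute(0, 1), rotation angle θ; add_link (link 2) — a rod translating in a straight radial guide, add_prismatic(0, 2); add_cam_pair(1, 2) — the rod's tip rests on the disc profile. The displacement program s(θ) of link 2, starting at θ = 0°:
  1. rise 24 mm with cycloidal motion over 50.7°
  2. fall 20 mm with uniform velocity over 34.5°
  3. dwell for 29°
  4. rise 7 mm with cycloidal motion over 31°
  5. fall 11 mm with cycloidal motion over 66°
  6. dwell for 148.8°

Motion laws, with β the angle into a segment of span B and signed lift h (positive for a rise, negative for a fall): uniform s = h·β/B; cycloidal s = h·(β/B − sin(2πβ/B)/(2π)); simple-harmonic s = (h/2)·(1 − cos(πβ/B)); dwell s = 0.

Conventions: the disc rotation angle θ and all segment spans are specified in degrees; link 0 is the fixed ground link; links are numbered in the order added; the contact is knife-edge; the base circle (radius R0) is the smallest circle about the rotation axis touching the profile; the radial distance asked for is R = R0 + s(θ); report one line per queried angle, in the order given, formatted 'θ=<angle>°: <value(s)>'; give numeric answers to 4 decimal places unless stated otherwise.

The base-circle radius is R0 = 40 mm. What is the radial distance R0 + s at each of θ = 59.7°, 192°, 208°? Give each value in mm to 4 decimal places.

seg 1 [0°–50.7°] cycloidal, h=24: full span → s += 24 → s = 24.0000
seg 2 [50.7°–85.2°] uniform, h=-20: θ=59.7° here. β=9, B=34.5. -20·9/34.5 = -5.2174 → s = 18.7826
seg 2 [50.7°–85.2°] uniform, h=-20: full span → s += -20 → s = 4.0000
seg 3 [85.2°–114.2°] dwell: s stays 4.0000
seg 4 [114.2°–145.2°] cycloidal, h=7: full span → s += 7 → s = 11.0000
seg 5 [145.2°–211.2°] cycloidal, h=-11: θ=192° here. β=46.8, B=66. -11·(0.7091 − sin(2π·0.7091)/(2π)) = -9.4932 → s = 1.5068
seg 5 [145.2°–211.2°] cycloidal, h=-11: θ=208° here. β=62.8, B=66. -11·(0.9515 − sin(2π·0.9515)/(2π)) = -10.9918 → s = 0.0082
θ=59.7°: R = R0 + s = 40 + 18.7826 = 58.7826
θ=192°: R = R0 + s = 40 + 1.5068 = 41.5068
θ=208°: R = R0 + s = 40 + 0.0082 = 40.0082

θ=59.7°: 58.7826
θ=192°: 41.5068
θ=208°: 40.0082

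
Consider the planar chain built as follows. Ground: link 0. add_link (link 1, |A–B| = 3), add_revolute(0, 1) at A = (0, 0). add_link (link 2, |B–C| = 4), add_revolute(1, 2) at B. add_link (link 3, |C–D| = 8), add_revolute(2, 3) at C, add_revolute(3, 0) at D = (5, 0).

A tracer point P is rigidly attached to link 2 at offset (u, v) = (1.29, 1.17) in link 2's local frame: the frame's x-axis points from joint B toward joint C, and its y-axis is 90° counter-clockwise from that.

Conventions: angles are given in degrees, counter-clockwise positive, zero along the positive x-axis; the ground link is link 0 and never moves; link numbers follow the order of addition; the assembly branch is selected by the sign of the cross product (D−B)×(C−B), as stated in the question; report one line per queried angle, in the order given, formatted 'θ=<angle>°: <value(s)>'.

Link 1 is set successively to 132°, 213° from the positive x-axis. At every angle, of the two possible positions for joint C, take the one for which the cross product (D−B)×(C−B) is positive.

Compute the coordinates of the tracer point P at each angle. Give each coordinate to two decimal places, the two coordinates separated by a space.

A=(0,0), D=(5.00,0)
θ=132°: B = A + 3.00·(cos132°, sin132°) = (-2.0074, 2.2294)
θ=132°: |BD| = 7.3535
θ=132°: circle(B,4.00) ∩ circle(D,8.00): a=0.4130, h=3.9786
θ=132°:   candidates: C₊=(-0.4076,5.8956) cross=29.257; C₋=(-2.8201,-1.6871) cross=-29.257
θ=132°:   branch + wants cross > 0 → take C=(-0.4076,5.8956) (cross=29.257)
θ=132°: ex = (C−B)/|BC| = (0.3999,0.9165); ey = (-0.9165,0.3999)
θ=132°: P = B + 1.29·ex + 1.17·ey = (-2.5638,3.8797)
θ=213°: B = A + 3.00·(cos213°, sin213°) = (-2.5160, -1.6339)
θ=213°: |BD| = 7.6916
θ=213°: circle(B,4.00) ∩ circle(D,8.00): a=0.7255, h=3.9337
θ=213°:   candidates: C₊=(-2.6427,2.3641) cross=30.256; C₋=(-0.9715,-5.3237) cross=-30.256
θ=213°:   branch + wants cross > 0 → take C=(-2.6427,2.3641) (cross=30.256)
θ=213°: ex = (C−B)/|BC| = (-0.0317,0.9995); ey = (-0.9995,-0.0317)
θ=213°: P = B + 1.29·ex + 1.17·ey = (-3.7263,-0.3816)

θ=132°: -2.56 3.88
θ=213°: -3.73 -0.38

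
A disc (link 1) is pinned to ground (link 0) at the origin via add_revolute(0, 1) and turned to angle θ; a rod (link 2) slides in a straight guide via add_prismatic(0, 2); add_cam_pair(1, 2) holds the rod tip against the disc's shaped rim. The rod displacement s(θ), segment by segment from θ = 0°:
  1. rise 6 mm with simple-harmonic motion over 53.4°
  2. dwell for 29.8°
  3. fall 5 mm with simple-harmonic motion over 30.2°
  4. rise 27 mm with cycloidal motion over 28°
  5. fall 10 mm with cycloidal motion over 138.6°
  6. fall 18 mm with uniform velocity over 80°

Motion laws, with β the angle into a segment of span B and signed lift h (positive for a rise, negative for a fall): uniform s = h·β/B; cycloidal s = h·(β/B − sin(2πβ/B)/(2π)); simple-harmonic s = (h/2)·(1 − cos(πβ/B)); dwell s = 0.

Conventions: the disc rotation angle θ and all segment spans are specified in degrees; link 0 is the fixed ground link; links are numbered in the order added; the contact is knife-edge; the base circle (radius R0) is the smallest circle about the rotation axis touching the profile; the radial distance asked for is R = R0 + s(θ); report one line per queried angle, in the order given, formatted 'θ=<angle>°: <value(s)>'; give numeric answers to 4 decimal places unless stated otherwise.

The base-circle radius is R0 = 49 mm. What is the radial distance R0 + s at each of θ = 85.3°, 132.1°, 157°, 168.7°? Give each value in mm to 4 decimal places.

segment 1 (0° to 53.4°, simple-harmonic, h = 6) is passed completely: s = 0.0000 + (6) = 6.0000
segment 2 (53.4° to 83.2°, dwell): s unchanged at 6.0000
θ = 85.3° falls in segment 3 (83.2° to 113.4°, simple-harmonic, h = -5): β = 85.3 − 83.2 = 2.1°, B = 30.2°; Δs = -5/2·(1 − cos(π·0.0695)) = -0.0594; s = 6.0000 − 0.0594 = 5.9406
segment 3 (83.2° to 113.4°, simple-harmonic, h = -5) is passed completely: s = 6.0000 + (-5) = 1.0000
θ = 132.1° falls in segment 4 (113.4° to 141.4°, cycloidal, h = 27): β = 132.1 − 113.4 = 18.7°, B = 28°; Δs = 27·(0.6679 − sin(2π·0.6679)/(2π)) = 21.7696; s = 1.0000 + 21.7696 = 22.7696
segment 4 (113.4° to 141.4°, cycloidal, h = 27) is passed completely: s = 1.0000 + (27) = 28.0000
θ = 157° falls in segment 5 (141.4° to 280°, cycloidal, h = -10): β = 157 − 141.4 = 15.6°, B = 138.6°; Δs = -10·(0.1126 − sin(2π·0.1126)/(2π)) = -0.0915; s = 28.0000 − 0.0915 = 27.9085
θ = 168.7° falls in segment 5 (141.4° to 280°, cycloidal, h = -10): β = 168.7 − 141.4 = 27.3°, B = 138.6°; Δs = -10·(0.1970 − sin(2π·0.1970)/(2π)) = -0.4657; s = 28.0000 − 0.4657 = 27.5343
θ=85.3°: R = R0 + s = 49 + 5.9406 = 54.9406
θ=132.1°: R = R0 + s = 49 + 22.7696 = 71.7696
θ=157°: R = R0 + s = 49 + 27.9085 = 76.9085
θ=168.7°: R = R0 + s = 49 + 27.5343 = 76.5343

θ=85.3°: 54.9406
θ=132.1°: 71.7696
θ=157°: 76.9085
θ=168.7°: 76.5343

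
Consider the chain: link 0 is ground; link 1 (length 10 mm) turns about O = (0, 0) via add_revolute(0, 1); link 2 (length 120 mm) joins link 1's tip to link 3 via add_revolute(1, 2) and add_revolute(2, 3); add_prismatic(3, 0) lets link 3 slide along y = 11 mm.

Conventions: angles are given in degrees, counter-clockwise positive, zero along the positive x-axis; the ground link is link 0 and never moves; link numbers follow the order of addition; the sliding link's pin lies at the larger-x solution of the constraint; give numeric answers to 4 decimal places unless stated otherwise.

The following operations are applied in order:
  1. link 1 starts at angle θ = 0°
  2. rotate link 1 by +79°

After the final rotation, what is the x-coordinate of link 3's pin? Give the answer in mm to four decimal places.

geometry: r = 10 mm, L = 120 mm, e = 11 mm; θ starts at 0°
rotate link 1 by +79°: θ ← 0° +79° = 79°
crank pin P = (r cos θ, r sin θ) = (1.908090, 9.816272)
h = r sin θ − e = 9.816272 − 11 = -1.183728
x = r cos θ + √(L² − h²) = 1.908090 + 119.994161 = 121.902251

121.9023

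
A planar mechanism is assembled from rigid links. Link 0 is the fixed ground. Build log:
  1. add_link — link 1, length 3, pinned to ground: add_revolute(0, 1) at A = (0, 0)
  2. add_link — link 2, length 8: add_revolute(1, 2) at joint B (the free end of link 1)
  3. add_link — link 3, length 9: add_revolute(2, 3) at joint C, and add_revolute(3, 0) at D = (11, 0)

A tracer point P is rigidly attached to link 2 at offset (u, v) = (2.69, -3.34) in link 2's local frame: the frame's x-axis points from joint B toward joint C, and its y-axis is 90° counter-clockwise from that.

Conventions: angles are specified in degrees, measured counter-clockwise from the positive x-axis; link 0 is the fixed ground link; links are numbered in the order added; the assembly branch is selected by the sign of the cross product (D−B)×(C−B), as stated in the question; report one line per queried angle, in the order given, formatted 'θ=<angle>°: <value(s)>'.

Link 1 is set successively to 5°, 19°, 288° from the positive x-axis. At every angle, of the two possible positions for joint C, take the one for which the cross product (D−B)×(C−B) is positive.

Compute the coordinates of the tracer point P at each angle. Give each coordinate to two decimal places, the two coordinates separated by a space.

A=(0,0), D=(11.00,0)
θ=5°: B = A + 3.00·(cos5°, sin5°) = (2.9886, 0.2615)
θ=5°: |BD| = 8.0157
θ=5°: circle(B,8.00) ∩ circle(D,9.00): a=2.9474, h=7.4373
θ=5°:   candidates: C₊=(6.1770,7.5986) cross=59.615; C₋=(5.6918,-7.2680) cross=-59.615
θ=5°:   branch + wants cross > 0 → take C=(6.1770,7.5986) (cross=59.615)
θ=5°: ex = (C−B)/|BC| = (0.3986,0.9171); ey = (-0.9171,0.3986)
θ=5°: P = B + 2.69·ex + -3.34·ey = (7.1240,1.3974)
θ=19°: B = A + 3.00·(cos19°, sin19°) = (2.8366, 0.9767)
θ=19°: |BD| = 8.2217
θ=19°: circle(B,8.00) ∩ circle(D,9.00): a=3.0770, h=7.3846
θ=19°:   candidates: C₊=(6.7690,7.9435) cross=60.714; C₋=(5.0145,-6.7211) cross=-60.714
θ=19°:   branch + wants cross > 0 → take C=(6.7690,7.9435) (cross=60.714)
θ=19°: ex = (C−B)/|BC| = (0.4916,0.8708); ey = (-0.8708,0.4916)
θ=19°: P = B + 2.69·ex + -3.34·ey = (7.0675,1.6775)
θ=288°: B = A + 3.00·(cos288°, sin288°) = (0.9271, -2.8532)
θ=288°: |BD| = 10.4692
θ=288°: circle(B,8.00) ∩ circle(D,9.00): a=4.4227, h=6.6663
θ=288°:   candidates: C₊=(3.3656,4.7661) cross=69.791; C₋=(6.9991,-8.0618) cross=-69.791
θ=288°:   branch + wants cross > 0 → take C=(3.3656,4.7661) (cross=69.791)
θ=288°: ex = (C−B)/|BC| = (0.3048,0.9524); ey = (-0.9524,0.3048)
θ=288°: P = B + 2.69·ex + -3.34·ey = (4.9281,-1.3093)

θ=5°: 7.12 1.40
θ=19°: 7.07 1.68
θ=288°: 4.93 -1.31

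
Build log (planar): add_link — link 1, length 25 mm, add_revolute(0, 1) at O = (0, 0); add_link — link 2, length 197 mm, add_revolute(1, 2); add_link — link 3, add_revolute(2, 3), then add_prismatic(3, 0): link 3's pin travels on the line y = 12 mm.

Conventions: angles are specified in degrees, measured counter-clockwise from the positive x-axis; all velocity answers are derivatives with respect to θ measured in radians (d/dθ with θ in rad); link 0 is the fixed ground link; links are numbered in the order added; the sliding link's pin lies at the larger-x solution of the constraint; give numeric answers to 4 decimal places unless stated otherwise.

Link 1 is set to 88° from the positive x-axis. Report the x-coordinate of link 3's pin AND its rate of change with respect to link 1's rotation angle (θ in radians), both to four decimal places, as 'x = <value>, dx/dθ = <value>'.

geometry: r = 25 mm, L = 197 mm, e = 12 mm
crank pin P = (r cos θ, r sin θ) = (0.872487, 24.984771)
h = r sin θ − e = 24.984771 − 12 = 12.984771
x = r cos θ + √(L² − h²) = 0.872487 + 196.571605 = 197.444092
dx/dθ = −r sin θ − h·r cos θ/√(L² − h²) (θ in radians; h = 12.984771) = -25.042404

x = 197.4441, dx/dθ = -25.0424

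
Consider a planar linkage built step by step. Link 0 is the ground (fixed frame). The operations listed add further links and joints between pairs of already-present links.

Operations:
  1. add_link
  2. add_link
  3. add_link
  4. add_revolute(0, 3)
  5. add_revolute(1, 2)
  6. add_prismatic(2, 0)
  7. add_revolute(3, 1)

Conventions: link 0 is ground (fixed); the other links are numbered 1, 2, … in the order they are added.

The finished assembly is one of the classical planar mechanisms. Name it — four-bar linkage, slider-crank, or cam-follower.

links: 4 (incl. ground); joints: 3 revolute, 1 prismatic, 0 higher (cam) pair, forming one closed loop
4 links, 3 revolutes + 1 prismatic in one loop → slider-crank

slider-crank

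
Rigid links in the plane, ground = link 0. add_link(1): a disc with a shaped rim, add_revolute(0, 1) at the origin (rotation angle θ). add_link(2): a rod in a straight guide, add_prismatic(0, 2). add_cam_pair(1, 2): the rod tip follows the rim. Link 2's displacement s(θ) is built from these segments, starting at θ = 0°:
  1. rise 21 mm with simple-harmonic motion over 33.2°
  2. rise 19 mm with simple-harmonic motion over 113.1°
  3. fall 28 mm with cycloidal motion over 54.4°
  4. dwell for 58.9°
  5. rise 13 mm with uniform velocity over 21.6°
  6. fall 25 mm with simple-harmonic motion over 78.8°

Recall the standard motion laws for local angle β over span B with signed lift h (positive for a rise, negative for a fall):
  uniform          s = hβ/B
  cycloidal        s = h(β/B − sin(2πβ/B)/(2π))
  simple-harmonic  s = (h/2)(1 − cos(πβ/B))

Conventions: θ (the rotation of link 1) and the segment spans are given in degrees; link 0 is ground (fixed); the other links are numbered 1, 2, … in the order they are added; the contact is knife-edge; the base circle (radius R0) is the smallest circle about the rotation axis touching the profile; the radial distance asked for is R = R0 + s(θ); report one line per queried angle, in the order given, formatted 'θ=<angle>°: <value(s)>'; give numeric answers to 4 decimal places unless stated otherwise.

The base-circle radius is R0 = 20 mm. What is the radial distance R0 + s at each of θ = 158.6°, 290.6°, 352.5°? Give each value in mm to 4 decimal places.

segment 1 (0° to 33.2°, simple-harmonic, h = 21) is passed completely: s = 0.0000 + (21) = 21.0000
segment 2 (33.2° to 146.3°, simple-harmonic, h = 19) is passed completely: s = 21.0000 + (19) = 40.0000
θ = 158.6° falls in segment 3 (146.3° to 200.7°, cycloidal, h = -28): β = 158.6 − 146.3 = 12.3°, B = 54.4°; Δs = -28·(0.2261 − sin(2π·0.2261)/(2π)) = -1.9247; s = 40.0000 − 1.9247 = 38.0753
segment 3 (146.3° to 200.7°, cycloidal, h = -28) is passed completely: s = 40.0000 + (-28) = 12.0000
segment 4 (200.7° to 259.6°, dwell): s unchanged at 12.0000
segment 5 (259.6° to 281.2°, uniform, h = 13) is passed completely: s = 12.0000 + (13) = 25.0000
θ = 290.6° falls in segment 6 (281.2° to 360°, simple-harmonic, h = -25): β = 290.6 − 281.2 = 9.4°, B = 78.8°; Δs = -25/2·(1 − cos(π·0.1193)) = -0.8675; s = 25.0000 − 0.8675 = 24.1325
θ = 352.5° falls in segment 6 (281.2° to 360°, simple-harmonic, h = -25): β = 352.5 − 281.2 = 71.3°, B = 78.8°; Δs = -25/2·(1 − cos(π·0.9048)) = -24.4454; s = 25.0000 − 24.4454 = 0.5546
θ=158.6°: R = R0 + s = 20 + 38.0753 = 58.0753
θ=290.6°: R = R0 + s = 20 + 24.1325 = 44.1325
θ=352.5°: R = R0 + s = 20 + 0.5546 = 20.5546

θ=158.6°: 58.0753
θ=290.6°: 44.1325
θ=352.5°: 20.5546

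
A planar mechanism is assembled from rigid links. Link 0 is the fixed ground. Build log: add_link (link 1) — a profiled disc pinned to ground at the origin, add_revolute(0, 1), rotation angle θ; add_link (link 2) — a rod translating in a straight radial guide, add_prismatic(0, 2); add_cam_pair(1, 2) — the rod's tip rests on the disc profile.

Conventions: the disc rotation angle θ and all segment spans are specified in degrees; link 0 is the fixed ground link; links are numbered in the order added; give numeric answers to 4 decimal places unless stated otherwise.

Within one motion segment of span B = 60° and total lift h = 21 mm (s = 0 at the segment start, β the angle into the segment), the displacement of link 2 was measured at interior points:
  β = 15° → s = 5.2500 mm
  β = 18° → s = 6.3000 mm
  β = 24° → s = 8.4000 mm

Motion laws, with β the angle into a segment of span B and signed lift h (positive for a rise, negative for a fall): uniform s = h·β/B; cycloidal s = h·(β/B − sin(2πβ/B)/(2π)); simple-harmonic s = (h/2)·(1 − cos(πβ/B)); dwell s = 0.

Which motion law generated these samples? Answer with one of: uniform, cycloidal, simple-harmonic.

candidates at β/B = r: uniform s = h·r (linear in β); cycloidal s = h·(r − sin(2πr)/(2π)); simple-harmonic s = (h/2)(1 − cos(πr))
β=15°: printed 5.2500 | uniform 5.2500, cycloidal 1.9077, simple-harmonic 3.0754
β=18°: printed 6.3000 | uniform 6.3000, cycloidal 3.1213, simple-harmonic 4.3283
β=24°: printed 8.4000 | uniform 8.4000, cycloidal 6.4355, simple-harmonic 7.2553
only one law matches every sample → uniform

uniform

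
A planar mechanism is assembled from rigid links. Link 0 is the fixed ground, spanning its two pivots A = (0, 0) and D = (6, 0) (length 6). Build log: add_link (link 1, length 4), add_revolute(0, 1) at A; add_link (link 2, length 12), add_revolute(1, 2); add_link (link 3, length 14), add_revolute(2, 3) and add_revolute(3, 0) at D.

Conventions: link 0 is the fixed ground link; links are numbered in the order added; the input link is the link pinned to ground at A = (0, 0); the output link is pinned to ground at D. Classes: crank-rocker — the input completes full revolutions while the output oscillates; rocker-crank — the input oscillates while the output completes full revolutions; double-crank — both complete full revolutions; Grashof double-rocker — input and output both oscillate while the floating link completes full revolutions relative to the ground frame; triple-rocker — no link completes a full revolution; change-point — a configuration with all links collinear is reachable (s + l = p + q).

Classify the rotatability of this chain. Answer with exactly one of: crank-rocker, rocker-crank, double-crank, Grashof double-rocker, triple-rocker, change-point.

lengths: ground=6, input=4, coupler=12, output=14
sorted: s=4 (shortest), l=14 (longest), p+q=18
s + l = 18 vs p + q = 18
s + l = p + q → change-point (collinear configuration reachable)

change-point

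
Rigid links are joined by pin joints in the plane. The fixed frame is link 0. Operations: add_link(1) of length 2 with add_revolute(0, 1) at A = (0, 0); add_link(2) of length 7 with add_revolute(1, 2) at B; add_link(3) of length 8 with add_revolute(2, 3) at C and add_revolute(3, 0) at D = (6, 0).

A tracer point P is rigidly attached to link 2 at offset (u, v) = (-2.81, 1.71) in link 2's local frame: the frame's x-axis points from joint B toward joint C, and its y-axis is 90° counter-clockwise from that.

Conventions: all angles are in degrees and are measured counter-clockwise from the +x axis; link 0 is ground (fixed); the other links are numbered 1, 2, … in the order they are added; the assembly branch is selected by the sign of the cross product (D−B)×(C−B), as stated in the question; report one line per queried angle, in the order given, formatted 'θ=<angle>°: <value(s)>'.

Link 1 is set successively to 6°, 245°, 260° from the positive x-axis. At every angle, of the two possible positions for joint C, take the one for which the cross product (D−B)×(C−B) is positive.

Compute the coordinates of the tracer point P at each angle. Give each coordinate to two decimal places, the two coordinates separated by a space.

A=(0,0), D=(6.00,0)
θ=6°: B = A + 2.00·(cos6°, sin6°) = (1.9890, 0.2091)
θ=6°: |BD| = 4.0164
θ=6°: circle(B,7.00) ∩ circle(D,8.00): a=0.1409, h=6.9986
θ=6°:   candidates: C₊=(2.4940,7.1908) cross=28.109; C₋=(1.7654,-6.7874) cross=-28.109
θ=6°:   branch + wants cross > 0 → take C=(2.4940,7.1908) (cross=28.109)
θ=6°: ex = (C−B)/|BC| = (0.0721,0.9974); ey = (-0.9974,0.0721)
θ=6°: P = B + -2.81·ex + 1.71·ey = (0.0808,-2.4703)
θ=245°: B = A + 2.00·(cos245°, sin245°) = (-0.8452, -1.8126)
θ=245°: |BD| = 7.0812
θ=245°: circle(B,7.00) ∩ circle(D,8.00): a=2.4814, h=6.5454
θ=245°:   candidates: C₊=(-0.1220,5.1499) cross=46.349; C₋=(3.2290,-7.5048) cross=-46.349
θ=245°:   branch + wants cross > 0 → take C=(-0.1220,5.1499) (cross=46.349)
θ=245°: ex = (C−B)/|BC| = (0.1033,0.9946); ey = (-0.9946,0.1033)
θ=245°: P = B + -2.81·ex + 1.71·ey = (-2.8364,-4.4309)
θ=260°: B = A + 2.00·(cos260°, sin260°) = (-0.3473, -1.9696)
θ=260°: |BD| = 6.6459
θ=260°: circle(B,7.00) ∩ circle(D,8.00): a=2.1944, h=6.6471
θ=260°:   candidates: C₊=(-0.2215,5.0293) cross=44.176; C₋=(3.7185,-7.6678) cross=-44.176
θ=260°:   branch + wants cross > 0 → take C=(-0.2215,5.0293) (cross=44.176)
θ=260°: ex = (C−B)/|BC| = (0.0180,0.9998); ey = (-0.9998,0.0180)
θ=260°: P = B + -2.81·ex + 1.71·ey = (-2.1075,-4.7484)

θ=6°: 0.08 -2.47
θ=245°: -2.84 -4.43
θ=260°: -2.11 -4.75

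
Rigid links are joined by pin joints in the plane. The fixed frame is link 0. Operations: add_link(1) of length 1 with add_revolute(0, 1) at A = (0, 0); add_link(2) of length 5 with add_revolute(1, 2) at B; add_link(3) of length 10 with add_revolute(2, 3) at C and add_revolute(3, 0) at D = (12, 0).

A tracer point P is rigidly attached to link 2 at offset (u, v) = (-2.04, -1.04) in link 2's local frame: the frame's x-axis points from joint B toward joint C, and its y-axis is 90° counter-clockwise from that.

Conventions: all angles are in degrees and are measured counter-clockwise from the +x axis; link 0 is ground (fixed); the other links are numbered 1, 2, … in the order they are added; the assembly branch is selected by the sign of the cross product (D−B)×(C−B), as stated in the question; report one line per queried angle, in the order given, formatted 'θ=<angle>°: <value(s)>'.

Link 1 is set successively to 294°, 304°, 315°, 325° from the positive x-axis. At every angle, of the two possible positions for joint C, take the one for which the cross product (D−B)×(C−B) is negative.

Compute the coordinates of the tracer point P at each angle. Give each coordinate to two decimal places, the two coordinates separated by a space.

A=(0,0), D=(12.00,0)
θ=294°: B = A + 1.00·(cos294°, sin294°) = (0.4067, -0.9135)
θ=294°: |BD| = 11.6292
θ=294°: circle(B,5.00) ∩ circle(D,10.00): a=2.5900, h=4.2769
θ=294°:   candidates: C₊=(2.6527,3.5536) cross=49.737; C₋=(3.3247,-4.9738) cross=-49.737
θ=294°:   branch - wants cross < 0 → take C=(3.3247,-4.9738) (cross=-49.737)
θ=294°: ex = (C−B)/|BC| = (0.5836,-0.8121); ey = (0.8121,0.5836)
θ=294°: P = B + -2.04·ex + -1.04·ey = (-1.6283,0.1361)
θ=304°: B = A + 1.00·(cos304°, sin304°) = (0.5592, -0.8290)
θ=304°: |BD| = 11.4708
θ=304°: circle(B,5.00) ∩ circle(D,10.00): a=2.4662, h=4.3494
θ=304°:   candidates: C₊=(2.7046,3.6873) cross=49.892; C₋=(3.3333,-4.9889) cross=-49.892
θ=304°:   branch - wants cross < 0 → take C=(3.3333,-4.9889) (cross=-49.892)
θ=304°: ex = (C−B)/|BC| = (0.5548,-0.8320); ey = (0.8320,0.5548)
θ=304°: P = B + -2.04·ex + -1.04·ey = (-1.4379,0.2912)
θ=315°: B = A + 1.00·(cos315°, sin315°) = (0.7071, -0.7071)
θ=315°: |BD| = 11.3150
θ=315°: circle(B,5.00) ∩ circle(D,10.00): a=2.3433, h=4.4169
θ=315°:   candidates: C₊=(2.7698,3.8476) cross=49.977; C₋=(3.3219,-4.9689) cross=-49.977
θ=315°:   branch - wants cross < 0 → take C=(3.3219,-4.9689) (cross=-49.977)
θ=315°: ex = (C−B)/|BC| = (0.5230,-0.8524); ey = (0.8524,0.5230)
θ=315°: P = B + -2.04·ex + -1.04·ey = (-1.2462,0.4878)
θ=325°: B = A + 1.00·(cos325°, sin325°) = (0.8192, -0.5736)
θ=325°: |BD| = 11.1956
θ=325°: circle(B,5.00) ∩ circle(D,10.00): a=2.2482, h=4.4660
θ=325°:   candidates: C₊=(2.8356,4.0018) cross=50.000; C₋=(3.2932,-4.9186) cross=-50.000
θ=325°:   branch - wants cross < 0 → take C=(3.2932,-4.9186) (cross=-50.000)
θ=325°: ex = (C−B)/|BC| = (0.4948,-0.8690); ey = (0.8690,0.4948)
θ=325°: P = B + -2.04·ex + -1.04·ey = (-1.0940,0.6846)

θ=294°: -1.63 0.14
θ=304°: -1.44 0.29
θ=315°: -1.25 0.49
θ=325°: -1.09 0.68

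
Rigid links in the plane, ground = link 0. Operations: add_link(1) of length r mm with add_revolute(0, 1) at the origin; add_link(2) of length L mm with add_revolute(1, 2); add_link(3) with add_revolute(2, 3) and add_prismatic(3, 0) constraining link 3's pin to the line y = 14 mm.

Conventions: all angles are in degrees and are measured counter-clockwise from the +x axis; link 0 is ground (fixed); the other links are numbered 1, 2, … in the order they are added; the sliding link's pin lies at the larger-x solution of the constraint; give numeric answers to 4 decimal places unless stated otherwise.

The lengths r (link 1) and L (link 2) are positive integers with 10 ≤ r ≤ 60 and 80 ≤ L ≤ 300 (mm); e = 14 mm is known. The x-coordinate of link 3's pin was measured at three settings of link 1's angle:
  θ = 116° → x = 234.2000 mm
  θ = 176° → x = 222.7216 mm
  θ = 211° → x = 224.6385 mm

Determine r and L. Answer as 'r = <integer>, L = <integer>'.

constraint per measurement: (x − r cos θ)² + (r sin θ − e)² = L²
subtracting the θ₁ and θ₂ equations cancels the r² and L² terms:
r = (x₁² − x₂²) / (2[(x₁cos θ₁ + e sin θ₁) − (x₂cos θ₂ + e sin θ₂)]) = 19.9999 → r = 20
L² = (x₁ − r cos θ₁)² + (r sin θ₁ − e)² = 59048.9762 → L = 243.0000 → L = 243
check at θ₃=211°: x = 224.6385 (printed 224.6385) ✓

r = 20, L = 243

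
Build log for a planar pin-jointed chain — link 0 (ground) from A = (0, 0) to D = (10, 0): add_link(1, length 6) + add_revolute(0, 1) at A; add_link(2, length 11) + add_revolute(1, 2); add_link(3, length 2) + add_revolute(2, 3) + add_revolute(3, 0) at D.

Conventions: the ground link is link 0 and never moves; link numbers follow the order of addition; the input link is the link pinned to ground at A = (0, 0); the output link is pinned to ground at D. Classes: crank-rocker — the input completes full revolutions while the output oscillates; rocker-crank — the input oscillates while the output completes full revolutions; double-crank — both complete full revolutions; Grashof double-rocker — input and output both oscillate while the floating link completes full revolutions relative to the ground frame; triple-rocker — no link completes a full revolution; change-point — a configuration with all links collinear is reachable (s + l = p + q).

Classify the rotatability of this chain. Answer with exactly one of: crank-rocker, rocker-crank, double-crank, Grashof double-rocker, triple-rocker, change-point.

lengths: ground=10, input=6, coupler=11, output=2
sorted: s=2 (shortest), l=11 (longest), p+q=16
s + l = 13 vs p + q = 16
s + l < p + q (Grashof) with shortest = output link → rocker-crank

rocker-crank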